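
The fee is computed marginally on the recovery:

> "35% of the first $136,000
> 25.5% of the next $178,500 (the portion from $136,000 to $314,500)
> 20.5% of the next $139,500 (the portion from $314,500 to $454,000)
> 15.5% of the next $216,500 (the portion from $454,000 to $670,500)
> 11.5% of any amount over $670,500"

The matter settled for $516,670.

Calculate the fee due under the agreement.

First $136,000 at 35% = $47,600.00
Next $178,500 at 25.5% = $45,517.50
Next $139,500 at 20.5% = $28,597.50
Remaining $62,670 at 15.5% = $9,713.85
Fee: $47,600.00 + $45,517.50 + $28,597.50 + $9,713.85 = $131,428.85

$131,428.85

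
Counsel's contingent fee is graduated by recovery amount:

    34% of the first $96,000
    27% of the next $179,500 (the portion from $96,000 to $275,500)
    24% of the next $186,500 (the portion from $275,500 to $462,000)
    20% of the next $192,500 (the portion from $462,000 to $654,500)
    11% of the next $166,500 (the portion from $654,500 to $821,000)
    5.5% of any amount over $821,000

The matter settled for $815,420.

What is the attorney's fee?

$182,066.20

First $96,000 at 34% = $32,640.00
Next $179,500 at 27% = $48,465.00
Next $186,500 at 24% = $44,760.00
Next $192,500 at 20% = $38,500.00
Remaining $160,920 at 11% = $17,701.20
Fee: $32,640.00 + $48,465.00 + $44,760.00 + $38,500.00 + $17,701.20 = $182,066.20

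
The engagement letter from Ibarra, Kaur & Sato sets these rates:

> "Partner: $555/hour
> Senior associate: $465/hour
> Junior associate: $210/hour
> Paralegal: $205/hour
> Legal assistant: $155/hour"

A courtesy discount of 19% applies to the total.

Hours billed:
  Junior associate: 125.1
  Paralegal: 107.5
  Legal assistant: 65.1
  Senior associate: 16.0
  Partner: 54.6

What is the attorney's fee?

Partner: 54.6 × $555 = $30,303.00
Senior associate: 16.0 × $465 = $7,440.00
Junior associate: 125.1 × $210 = $26,271.00
Paralegal: 107.5 × $205 = $22,037.50
Legal assistant: 65.1 × $155 = $10,090.50
Subtotal: $96,142.00
Less 19% discount: −$18,266.98
Total: $96,142.00 − $18,266.98 = $77,875.02

$77,875.02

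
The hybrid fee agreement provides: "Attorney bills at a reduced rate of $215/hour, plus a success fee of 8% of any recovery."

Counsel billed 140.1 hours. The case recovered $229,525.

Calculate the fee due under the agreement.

$48,483.50

Hourly: 140.1 × $215 = $30,121.50
Success fee: 8% of $229,525 = $18,362.00
Total: $30,121.50 + $18,362.00 = $48,483.50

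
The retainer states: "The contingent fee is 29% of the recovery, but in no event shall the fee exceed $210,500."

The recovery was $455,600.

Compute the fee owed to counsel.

29% of $455,600 = $132,124.00
That is under the $210,500 cap.

$132,124.00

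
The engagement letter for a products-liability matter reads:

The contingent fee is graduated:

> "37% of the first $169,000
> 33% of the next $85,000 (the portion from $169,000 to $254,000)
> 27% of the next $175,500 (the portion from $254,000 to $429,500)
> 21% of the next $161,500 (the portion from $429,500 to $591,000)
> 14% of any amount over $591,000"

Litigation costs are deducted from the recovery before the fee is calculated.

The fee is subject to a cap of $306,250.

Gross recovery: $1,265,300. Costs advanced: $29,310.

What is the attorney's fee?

$262,178.60

Fee base (net of costs): $1,265,300 − $29,310 = $1,235,990
First $169,000 at 37% = $62,530.00
Next $85,000 at 33% = $28,050.00
Next $175,500 at 27% = $47,385.00
Next $161,500 at 21% = $33,915.00
Remaining $644,990 at 14% = $90,298.60
Fee: $62,530.00 + $28,050.00 + $47,385.00 + $33,915.00 + $90,298.60 = $262,178.60
$262,178.60 is under the $306,250 cap.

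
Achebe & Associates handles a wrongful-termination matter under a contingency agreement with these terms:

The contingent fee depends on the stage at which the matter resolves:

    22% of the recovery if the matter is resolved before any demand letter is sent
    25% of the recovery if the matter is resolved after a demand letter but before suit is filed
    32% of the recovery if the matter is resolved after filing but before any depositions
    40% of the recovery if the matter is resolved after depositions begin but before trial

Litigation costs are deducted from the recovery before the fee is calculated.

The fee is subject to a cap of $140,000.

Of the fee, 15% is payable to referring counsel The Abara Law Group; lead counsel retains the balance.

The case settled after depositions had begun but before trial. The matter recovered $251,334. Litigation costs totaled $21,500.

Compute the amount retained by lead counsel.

$78,143.56

Fee base (net of costs): $251,334 − $21,500 = $229,834
The matter settled after depositions had begun but before trial, so the 40% rate applies.
$229,834 × 40% = $91,933.60
$91,933.60 is under the $140,000 cap.
Referral share: 15% of $91,933.60 = $13,790.04; lead counsel retains $91,933.60 − $13,790.04 = $78,143.56.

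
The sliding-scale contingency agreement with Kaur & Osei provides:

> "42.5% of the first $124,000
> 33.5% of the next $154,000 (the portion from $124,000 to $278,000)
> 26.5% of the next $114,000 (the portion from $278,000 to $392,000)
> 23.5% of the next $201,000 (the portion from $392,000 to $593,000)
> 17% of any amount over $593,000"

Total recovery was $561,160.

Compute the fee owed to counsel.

First $124,000 at 42.5% = $52,700.00
Next $154,000 at 33.5% = $51,590.00
Next $114,000 at 26.5% = $30,210.00
Remaining $169,160 at 23.5% = $39,752.60
Fee: $52,700.00 + $51,590.00 + $30,210.00 + $39,752.60 = $174,252.60

$174,252.60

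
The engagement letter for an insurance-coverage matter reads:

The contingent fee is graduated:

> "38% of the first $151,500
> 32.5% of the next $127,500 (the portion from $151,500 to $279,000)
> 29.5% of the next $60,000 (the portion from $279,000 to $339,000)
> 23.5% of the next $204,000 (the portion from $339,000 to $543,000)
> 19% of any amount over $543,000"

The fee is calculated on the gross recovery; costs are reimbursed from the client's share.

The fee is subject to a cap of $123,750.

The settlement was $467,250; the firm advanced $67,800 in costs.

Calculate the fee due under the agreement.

Fee base is the gross recovery, $467,250; costs are reimbursed separately.
First $151,500 at 38% = $57,570.00
Next $127,500 at 32.5% = $41,437.50
Next $60,000 at 29.5% = $17,700.00
Remaining $128,250 at 23.5% = $30,138.75
Fee: $57,570.00 + $41,437.50 + $17,700.00 + $30,138.75 = $146,846.25
$146,846.25 exceeds the $123,750 cap, so the fee is capped at $123,750.00.

$123,750.00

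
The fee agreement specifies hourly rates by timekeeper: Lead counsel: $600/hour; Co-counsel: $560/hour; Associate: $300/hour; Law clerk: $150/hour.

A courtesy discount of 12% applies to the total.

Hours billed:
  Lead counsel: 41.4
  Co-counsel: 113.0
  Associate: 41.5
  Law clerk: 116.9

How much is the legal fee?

Lead counsel: 41.4 × $600 = $24,840.00
Co-counsel: 113.0 × $560 = $63,280.00
Associate: 41.5 × $300 = $12,450.00
Law clerk: 116.9 × $150 = $17,535.00
Subtotal: $118,105.00
Less 12% discount: −$14,172.60
Total: $118,105.00 − $14,172.60 = $103,932.40

$103,932.40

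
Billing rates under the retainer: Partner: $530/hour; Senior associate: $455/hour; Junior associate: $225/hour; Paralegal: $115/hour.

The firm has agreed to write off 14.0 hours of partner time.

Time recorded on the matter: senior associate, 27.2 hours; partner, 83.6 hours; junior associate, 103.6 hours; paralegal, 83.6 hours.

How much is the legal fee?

Partner: 83.6 × $530 = $44,308.00
Senior associate: 27.2 × $455 = $12,376.00
Junior associate: 103.6 × $225 = $23,310.00
Paralegal: 83.6 × $115 = $9,614.00
Subtotal: $89,608.00
Write-off: 14.0 × $530 = $7,420.00
Total: $89,608.00 − $7,420.00 = $82,188.00

$82,188.00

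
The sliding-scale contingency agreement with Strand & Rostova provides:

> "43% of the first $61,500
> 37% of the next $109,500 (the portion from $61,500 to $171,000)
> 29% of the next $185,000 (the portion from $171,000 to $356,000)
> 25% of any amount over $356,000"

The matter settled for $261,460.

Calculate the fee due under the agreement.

$93,193.40

First $61,500 at 43% = $26,445.00
Next $109,500 at 37% = $40,515.00
Remaining $90,460 at 29% = $26,233.40
Fee: $26,445.00 + $40,515.00 + $26,233.40 = $93,193.40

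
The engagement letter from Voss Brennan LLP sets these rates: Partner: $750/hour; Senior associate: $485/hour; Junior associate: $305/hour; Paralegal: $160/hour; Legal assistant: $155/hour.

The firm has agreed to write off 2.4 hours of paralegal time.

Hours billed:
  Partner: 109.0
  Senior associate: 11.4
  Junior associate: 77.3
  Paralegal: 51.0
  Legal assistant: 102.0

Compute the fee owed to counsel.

$134,441.50

Partner: 109.0 × $750 = $81,750.00
Senior associate: 11.4 × $485 = $5,529.00
Junior associate: 77.3 × $305 = $23,576.50
Paralegal: 51.0 × $160 = $8,160.00
Legal assistant: 102.0 × $155 = $15,810.00
Subtotal: $134,825.50
Write-off: 2.4 × $160 = $384.00
Total: $134,825.50 − $384.00 = $134,441.50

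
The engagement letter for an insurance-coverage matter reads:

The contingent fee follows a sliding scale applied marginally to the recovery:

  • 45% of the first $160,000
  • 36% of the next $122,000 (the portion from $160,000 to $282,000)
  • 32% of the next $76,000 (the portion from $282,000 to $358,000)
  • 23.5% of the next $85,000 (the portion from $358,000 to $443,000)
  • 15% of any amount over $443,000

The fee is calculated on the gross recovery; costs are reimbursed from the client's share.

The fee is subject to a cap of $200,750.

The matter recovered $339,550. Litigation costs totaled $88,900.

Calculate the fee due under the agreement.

$134,336.00

Fee base is the gross recovery, $339,550; costs are reimbursed separately.
First $160,000 at 45% = $72,000.00
Next $122,000 at 36% = $43,920.00
Remaining $57,550 at 32% = $18,416.00
Fee: $72,000.00 + $43,920.00 + $18,416.00 = $134,336.00
$134,336.00 is under the $200,750 cap.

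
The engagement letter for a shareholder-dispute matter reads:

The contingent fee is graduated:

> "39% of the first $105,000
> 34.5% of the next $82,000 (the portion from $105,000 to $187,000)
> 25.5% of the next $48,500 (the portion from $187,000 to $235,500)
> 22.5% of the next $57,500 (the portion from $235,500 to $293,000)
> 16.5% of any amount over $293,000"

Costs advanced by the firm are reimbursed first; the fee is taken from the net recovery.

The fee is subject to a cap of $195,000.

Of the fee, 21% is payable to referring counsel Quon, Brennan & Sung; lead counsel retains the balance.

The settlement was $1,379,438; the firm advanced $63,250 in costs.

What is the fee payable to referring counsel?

$40,950.00

Fee base (net of costs): $1,379,438 − $63,250 = $1,316,188
First $105,000 at 39% = $40,950.00
Next $82,000 at 34.5% = $28,290.00
Next $48,500 at 25.5% = $12,367.50
Next $57,500 at 22.5% = $12,937.50
Remaining $1,023,188 at 16.5% = $168,826.02
Fee: $40,950.00 + $28,290.00 + $12,367.50 + $12,937.50 + $168,826.02 = $263,371.02
$263,371.02 exceeds the $195,000 cap, so the fee is capped at $195,000.00.
Referral share: 21% of $195,000.00 = $40,950.00; lead counsel retains $195,000.00 − $40,950.00 = $154,050.00.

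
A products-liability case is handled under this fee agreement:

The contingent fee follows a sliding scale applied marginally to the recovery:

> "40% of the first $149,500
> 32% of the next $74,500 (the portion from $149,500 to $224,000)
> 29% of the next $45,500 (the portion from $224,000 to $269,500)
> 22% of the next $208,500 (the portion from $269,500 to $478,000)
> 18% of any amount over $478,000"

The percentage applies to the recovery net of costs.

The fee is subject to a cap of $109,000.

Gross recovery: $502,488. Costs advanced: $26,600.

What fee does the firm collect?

Fee base (net of costs): $502,488 − $26,600 = $475,888
First $149,500 at 40% = $59,800.00
Next $74,500 at 32% = $23,840.00
Next $45,500 at 29% = $13,195.00
Remaining $206,388 at 22% = $45,405.36
Fee: $59,800.00 + $23,840.00 + $13,195.00 + $45,405.36 = $142,240.36
$142,240.36 exceeds the $109,000 cap, so the fee is capped at $109,000.00.

$109,000.00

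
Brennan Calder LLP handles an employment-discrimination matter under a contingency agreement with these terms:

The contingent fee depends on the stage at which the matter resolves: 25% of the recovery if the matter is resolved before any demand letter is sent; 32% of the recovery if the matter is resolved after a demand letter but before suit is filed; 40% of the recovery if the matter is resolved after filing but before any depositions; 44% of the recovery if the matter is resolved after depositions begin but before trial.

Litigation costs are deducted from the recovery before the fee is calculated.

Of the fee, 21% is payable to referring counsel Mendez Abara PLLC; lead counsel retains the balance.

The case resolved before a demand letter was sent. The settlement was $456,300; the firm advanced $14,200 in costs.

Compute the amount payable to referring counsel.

Fee base (net of costs): $456,300 − $14,200 = $442,100
The matter resolved before a demand letter was sent, so the 25% rate applies.
$442,100 × 25% = $110,525.00
Referral share: 21% of $110,525.00 = $23,210.25; lead counsel retains $110,525.00 − $23,210.25 = $87,314.75.

$23,210.25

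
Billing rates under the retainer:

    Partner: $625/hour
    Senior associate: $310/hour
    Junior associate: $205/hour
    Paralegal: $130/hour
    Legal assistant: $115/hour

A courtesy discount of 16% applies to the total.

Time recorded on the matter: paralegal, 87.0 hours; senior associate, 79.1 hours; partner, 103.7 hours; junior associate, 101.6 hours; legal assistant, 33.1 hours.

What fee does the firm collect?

Partner: 103.7 × $625 = $64,812.50
Senior associate: 79.1 × $310 = $24,521.00
Junior associate: 101.6 × $205 = $20,828.00
Paralegal: 87.0 × $130 = $11,310.00
Legal assistant: 33.1 × $115 = $3,806.50
Subtotal: $125,278.00
Less 16% discount: −$20,044.48
Total: $125,278.00 − $20,044.48 = $105,233.52

$105,233.52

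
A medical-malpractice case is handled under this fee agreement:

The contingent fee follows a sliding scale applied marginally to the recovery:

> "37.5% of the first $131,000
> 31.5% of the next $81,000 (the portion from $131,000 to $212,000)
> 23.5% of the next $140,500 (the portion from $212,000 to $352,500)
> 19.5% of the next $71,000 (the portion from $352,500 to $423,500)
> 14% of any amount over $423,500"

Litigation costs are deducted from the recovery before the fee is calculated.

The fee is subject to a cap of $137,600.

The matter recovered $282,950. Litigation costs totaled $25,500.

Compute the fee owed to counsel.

Fee base (net of costs): $282,950 − $25,500 = $257,450
First $131,000 at 37.5% = $49,125.00
Next $81,000 at 31.5% = $25,515.00
Remaining $45,450 at 23.5% = $10,680.75
Fee: $49,125.00 + $25,515.00 + $10,680.75 = $85,320.75
$85,320.75 is under the $137,600 cap.

$85,320.75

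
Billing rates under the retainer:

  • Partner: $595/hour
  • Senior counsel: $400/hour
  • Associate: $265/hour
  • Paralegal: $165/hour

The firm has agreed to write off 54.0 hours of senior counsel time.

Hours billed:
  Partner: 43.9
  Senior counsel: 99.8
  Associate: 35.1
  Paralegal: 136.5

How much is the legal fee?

$76,264.50

Partner: 43.9 × $595 = $26,120.50
Senior counsel: 99.8 × $400 = $39,920.00
Associate: 35.1 × $265 = $9,301.50
Paralegal: 136.5 × $165 = $22,522.50
Subtotal: $97,864.50
Write-off: 54.0 × $400 = $21,600.00
Total: $97,864.50 − $21,600.00 = $76,264.50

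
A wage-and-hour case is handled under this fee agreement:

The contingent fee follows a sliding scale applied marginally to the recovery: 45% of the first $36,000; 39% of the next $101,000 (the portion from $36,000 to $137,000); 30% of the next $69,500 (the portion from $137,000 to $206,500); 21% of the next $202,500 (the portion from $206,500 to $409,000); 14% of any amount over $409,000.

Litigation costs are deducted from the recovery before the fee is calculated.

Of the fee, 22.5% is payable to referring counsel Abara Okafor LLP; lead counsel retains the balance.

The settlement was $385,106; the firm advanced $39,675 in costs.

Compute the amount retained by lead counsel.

$81,852.02

Fee base (net of costs): $385,106 − $39,675 = $345,431
First $36,000 at 45% = $16,200.00
Next $101,000 at 39% = $39,390.00
Next $69,500 at 30% = $20,850.00
Remaining $138,931 at 21% = $29,175.51
Fee: $16,200.00 + $39,390.00 + $20,850.00 + $29,175.51 = $105,615.51
Referral share: 22.5% of $105,615.51 = $23,763.49; lead counsel retains $105,615.51 − $23,763.49 = $81,852.02.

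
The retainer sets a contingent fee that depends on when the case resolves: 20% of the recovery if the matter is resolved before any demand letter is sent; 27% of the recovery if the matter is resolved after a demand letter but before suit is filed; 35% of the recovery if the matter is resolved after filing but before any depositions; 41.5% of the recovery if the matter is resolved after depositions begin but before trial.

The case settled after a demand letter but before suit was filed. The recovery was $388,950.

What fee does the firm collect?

$105,016.50

The matter settled after a demand letter but before suit was filed, so the 27% rate applies.
$388,950 × 27% = $105,016.50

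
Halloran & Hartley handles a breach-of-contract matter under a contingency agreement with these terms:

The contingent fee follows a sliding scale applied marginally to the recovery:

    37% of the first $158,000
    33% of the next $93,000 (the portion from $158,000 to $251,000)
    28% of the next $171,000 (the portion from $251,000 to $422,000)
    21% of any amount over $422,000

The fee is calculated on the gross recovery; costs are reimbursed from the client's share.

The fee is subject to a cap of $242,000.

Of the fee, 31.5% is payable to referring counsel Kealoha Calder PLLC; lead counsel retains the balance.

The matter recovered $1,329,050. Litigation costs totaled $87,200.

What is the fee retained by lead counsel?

$165,770.00

Fee base is the gross recovery, $1,329,050; costs are reimbursed separately.
First $158,000 at 37% = $58,460.00
Next $93,000 at 33% = $30,690.00
Next $171,000 at 28% = $47,880.00
Remaining $907,050 at 21% = $190,480.50
Fee: $58,460.00 + $30,690.00 + $47,880.00 + $190,480.50 = $327,510.50
$327,510.50 exceeds the $242,000 cap, so the fee is capped at $242,000.00.
Referral share: 31.5% of $242,000.00 = $76,230.00; lead counsel retains $242,000.00 − $76,230.00 = $165,770.00.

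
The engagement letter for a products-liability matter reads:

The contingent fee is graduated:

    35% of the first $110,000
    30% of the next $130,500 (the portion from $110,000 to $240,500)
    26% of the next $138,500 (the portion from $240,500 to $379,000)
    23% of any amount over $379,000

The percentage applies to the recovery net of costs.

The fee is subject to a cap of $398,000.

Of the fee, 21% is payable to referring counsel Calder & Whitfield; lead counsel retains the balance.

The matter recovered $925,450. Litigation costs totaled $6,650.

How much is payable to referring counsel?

$49,940.94

Fee base (net of costs): $925,450 − $6,650 = $918,800
First $110,000 at 35% = $38,500.00
Next $130,500 at 30% = $39,150.00
Next $138,500 at 26% = $36,010.00
Remaining $539,800 at 23% = $124,154.00
Fee: $38,500.00 + $39,150.00 + $36,010.00 + $124,154.00 = $237,814.00
$237,814.00 is under the $398,000 cap.
Referral share: 21% of $237,814.00 = $49,940.94; lead counsel retains $237,814.00 − $49,940.94 = $187,873.06.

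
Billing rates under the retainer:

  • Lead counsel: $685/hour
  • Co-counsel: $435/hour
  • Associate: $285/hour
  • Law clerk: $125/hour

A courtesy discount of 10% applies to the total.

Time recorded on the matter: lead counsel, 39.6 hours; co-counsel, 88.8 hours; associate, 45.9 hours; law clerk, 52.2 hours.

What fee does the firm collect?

Lead counsel: 39.6 × $685 = $27,126.00
Co-counsel: 88.8 × $435 = $38,628.00
Associate: 45.9 × $285 = $13,081.50
Law clerk: 52.2 × $125 = $6,525.00
Subtotal: $85,360.50
Less 10% discount: −$8,536.05
Total: $85,360.50 − $8,536.05 = $76,824.45

$76,824.45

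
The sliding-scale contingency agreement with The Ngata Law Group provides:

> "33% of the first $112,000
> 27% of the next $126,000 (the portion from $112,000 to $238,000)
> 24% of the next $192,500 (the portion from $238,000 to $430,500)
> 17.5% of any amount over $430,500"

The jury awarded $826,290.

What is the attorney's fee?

$186,443.25

First $112,000 at 33% = $36,960.00
Next $126,000 at 27% = $34,020.00
Next $192,500 at 24% = $46,200.00
Remaining $395,790 at 17.5% = $69,263.25
Fee: $36,960.00 + $34,020.00 + $46,200.00 + $69,263.25 = $186,443.25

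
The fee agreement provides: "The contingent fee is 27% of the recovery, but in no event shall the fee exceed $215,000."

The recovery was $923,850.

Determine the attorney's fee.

$215,000.00

27% of $923,850 = $249,439.50
That exceeds the $215,000 cap, so the fee is capped at $215,000.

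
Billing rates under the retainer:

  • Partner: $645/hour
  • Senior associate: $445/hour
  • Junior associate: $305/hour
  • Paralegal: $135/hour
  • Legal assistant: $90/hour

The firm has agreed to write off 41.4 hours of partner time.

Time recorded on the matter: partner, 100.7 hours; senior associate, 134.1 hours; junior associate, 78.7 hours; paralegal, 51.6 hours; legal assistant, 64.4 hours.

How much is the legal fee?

$134,688.50

Partner: 100.7 × $645 = $64,951.50
Senior associate: 134.1 × $445 = $59,674.50
Junior associate: 78.7 × $305 = $24,003.50
Paralegal: 51.6 × $135 = $6,966.00
Legal assistant: 64.4 × $90 = $5,796.00
Subtotal: $161,391.50
Write-off: 41.4 × $645 = $26,703.00
Total: $161,391.50 − $26,703.00 = $134,688.50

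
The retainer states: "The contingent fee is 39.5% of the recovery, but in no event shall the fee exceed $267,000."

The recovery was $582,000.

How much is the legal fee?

39.5% of $582,000 = $229,890.00
That is under the $267,000 cap.

$229,890.00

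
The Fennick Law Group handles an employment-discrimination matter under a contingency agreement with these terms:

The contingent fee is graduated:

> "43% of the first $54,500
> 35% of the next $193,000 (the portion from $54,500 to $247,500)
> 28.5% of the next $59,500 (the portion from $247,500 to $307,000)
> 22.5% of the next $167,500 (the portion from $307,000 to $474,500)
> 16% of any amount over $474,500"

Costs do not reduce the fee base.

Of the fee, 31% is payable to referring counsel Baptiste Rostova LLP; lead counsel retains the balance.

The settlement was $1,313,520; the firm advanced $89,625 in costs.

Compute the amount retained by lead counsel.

$193,112.51

Fee base is the gross recovery, $1,313,520; costs are reimbursed separately.
First $54,500 at 43% = $23,435.00
Next $193,000 at 35% = $67,550.00
Next $59,500 at 28.5% = $16,957.50
Next $167,500 at 22.5% = $37,687.50
Remaining $839,020 at 16% = $134,243.20
Fee: $23,435.00 + $67,550.00 + $16,957.50 + $37,687.50 + $134,243.20 = $279,873.20
Referral share: 31% of $279,873.20 = $86,760.69; lead counsel retains $279,873.20 − $86,760.69 = $193,112.51.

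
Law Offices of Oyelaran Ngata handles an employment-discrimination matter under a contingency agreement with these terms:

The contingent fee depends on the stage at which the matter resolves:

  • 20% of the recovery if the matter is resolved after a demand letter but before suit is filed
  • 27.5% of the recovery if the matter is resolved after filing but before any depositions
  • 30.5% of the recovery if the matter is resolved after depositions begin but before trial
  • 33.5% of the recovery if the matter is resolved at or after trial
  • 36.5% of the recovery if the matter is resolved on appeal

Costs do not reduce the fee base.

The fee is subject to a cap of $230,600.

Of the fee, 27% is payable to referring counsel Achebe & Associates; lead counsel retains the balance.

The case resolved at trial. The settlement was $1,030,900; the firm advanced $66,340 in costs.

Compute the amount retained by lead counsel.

$168,338.00

Fee base is the gross recovery, $1,030,900; costs are reimbursed separately.
The matter resolved at trial, so the 33.5% rate applies.
$1,030,900 × 33.5% = $345,351.50
$345,351.50 exceeds the $230,600 cap, so the fee is capped at $230,600.00.
Referral share: 27% of $230,600.00 = $62,262.00; lead counsel retains $230,600.00 − $62,262.00 = $168,338.00.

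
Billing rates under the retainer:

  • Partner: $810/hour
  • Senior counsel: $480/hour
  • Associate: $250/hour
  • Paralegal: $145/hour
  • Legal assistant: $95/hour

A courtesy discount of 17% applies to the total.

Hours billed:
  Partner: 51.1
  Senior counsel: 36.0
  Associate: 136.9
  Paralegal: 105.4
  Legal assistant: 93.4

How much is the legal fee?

Partner: 51.1 × $810 = $41,391.00
Senior counsel: 36.0 × $480 = $17,280.00
Associate: 136.9 × $250 = $34,225.00
Paralegal: 105.4 × $145 = $15,283.00
Legal assistant: 93.4 × $95 = $8,873.00
Subtotal: $117,052.00
Less 17% discount: −$19,898.84
Total: $117,052.00 − $19,898.84 = $97,153.16

$97,153.16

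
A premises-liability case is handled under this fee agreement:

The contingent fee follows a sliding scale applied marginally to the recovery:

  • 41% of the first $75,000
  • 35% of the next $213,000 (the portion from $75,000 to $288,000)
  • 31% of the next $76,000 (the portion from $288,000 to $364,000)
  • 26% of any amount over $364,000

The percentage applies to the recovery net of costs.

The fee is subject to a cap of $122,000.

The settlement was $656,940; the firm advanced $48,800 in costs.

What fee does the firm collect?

Fee base (net of costs): $656,940 − $48,800 = $608,140
First $75,000 at 41% = $30,750.00
Next $213,000 at 35% = $74,550.00
Next $76,000 at 31% = $23,560.00
Remaining $244,140 at 26% = $63,476.40
Fee: $30,750.00 + $74,550.00 + $23,560.00 + $63,476.40 = $192,336.40
$192,336.40 exceeds the $122,000 cap, so the fee is capped at $122,000.00.

$122,000.00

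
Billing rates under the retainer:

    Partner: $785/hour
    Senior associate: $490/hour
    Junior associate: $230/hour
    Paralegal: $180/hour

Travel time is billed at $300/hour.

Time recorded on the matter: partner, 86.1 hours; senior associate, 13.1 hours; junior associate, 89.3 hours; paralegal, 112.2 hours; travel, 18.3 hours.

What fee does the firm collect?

$120,232.50

Partner: 86.1 × $785 = $67,588.50
Senior associate: 13.1 × $490 = $6,419.00
Junior associate: 89.3 × $230 = $20,539.00
Paralegal: 112.2 × $180 = $20,196.00
Subtotal: $67,588.50 + $6,419.00 + $20,539.00 + $20,196.00 = $114,742.50
Travel: 18.3 × $300 = $5,490.00
Total: $114,742.50 + $5,490.00 = $120,232.50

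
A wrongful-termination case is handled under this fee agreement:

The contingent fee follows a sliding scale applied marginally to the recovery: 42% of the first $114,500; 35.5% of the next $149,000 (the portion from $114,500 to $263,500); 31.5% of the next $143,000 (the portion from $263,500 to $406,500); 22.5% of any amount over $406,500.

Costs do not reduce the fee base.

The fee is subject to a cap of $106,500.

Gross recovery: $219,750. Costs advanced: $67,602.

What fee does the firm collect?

Fee base is the gross recovery, $219,750; costs are reimbursed separately.
First $114,500 at 42% = $48,090.00
Remaining $105,250 at 35.5% = $37,363.75
Fee: $48,090.00 + $37,363.75 = $85,453.75
$85,453.75 is under the $106,500 cap.

$85,453.75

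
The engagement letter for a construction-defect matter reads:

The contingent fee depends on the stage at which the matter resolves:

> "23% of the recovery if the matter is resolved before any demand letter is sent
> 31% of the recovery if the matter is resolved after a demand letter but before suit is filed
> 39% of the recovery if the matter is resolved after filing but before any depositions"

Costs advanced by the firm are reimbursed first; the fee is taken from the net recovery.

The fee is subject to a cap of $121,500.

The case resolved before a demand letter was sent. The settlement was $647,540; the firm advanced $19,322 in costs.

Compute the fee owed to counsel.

$121,500.00

Fee base (net of costs): $647,540 − $19,322 = $628,218
The matter resolved before a demand letter was sent, so the 23% rate applies.
$628,218 × 23% = $144,490.14
$144,490.14 exceeds the $121,500 cap, so the fee is capped at $121,500.00.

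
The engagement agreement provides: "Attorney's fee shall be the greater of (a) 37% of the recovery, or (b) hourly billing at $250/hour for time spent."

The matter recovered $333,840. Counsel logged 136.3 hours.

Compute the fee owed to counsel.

(a) 37% of $333,840 = $123,520.80
(b) 136.3 × $250 = $34,075.00
The greater is (a): $123,520.80.

$123,520.80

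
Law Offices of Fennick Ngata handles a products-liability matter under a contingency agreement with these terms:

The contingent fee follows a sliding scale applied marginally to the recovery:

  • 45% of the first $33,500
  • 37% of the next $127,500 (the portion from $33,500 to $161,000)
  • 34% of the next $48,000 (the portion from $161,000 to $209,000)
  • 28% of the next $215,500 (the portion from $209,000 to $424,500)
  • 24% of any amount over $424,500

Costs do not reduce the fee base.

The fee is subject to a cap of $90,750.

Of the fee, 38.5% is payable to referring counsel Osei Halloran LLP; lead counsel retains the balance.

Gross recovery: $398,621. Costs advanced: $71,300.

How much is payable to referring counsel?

Fee base is the gross recovery, $398,621; costs are reimbursed separately.
First $33,500 at 45% = $15,075.00
Next $127,500 at 37% = $47,175.00
Next $48,000 at 34% = $16,320.00
Remaining $189,621 at 28% = $53,093.88
Fee: $15,075.00 + $47,175.00 + $16,320.00 + $53,093.88 = $131,663.88
$131,663.88 exceeds the $90,750 cap, so the fee is capped at $90,750.00.
Referral share: 38.5% of $90,750.00 = $34,938.75; lead counsel retains $90,750.00 − $34,938.75 = $55,811.25.

$34,938.75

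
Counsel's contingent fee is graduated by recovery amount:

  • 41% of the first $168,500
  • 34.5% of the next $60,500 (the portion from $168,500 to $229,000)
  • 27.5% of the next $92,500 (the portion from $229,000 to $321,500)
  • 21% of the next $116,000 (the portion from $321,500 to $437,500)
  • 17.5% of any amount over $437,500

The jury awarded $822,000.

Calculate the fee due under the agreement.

First $168,500 at 41% = $69,085.00
Next $60,500 at 34.5% = $20,872.50
Next $92,500 at 27.5% = $25,437.50
Next $116,000 at 21% = $24,360.00
Remaining $384,500 at 17.5% = $67,287.50
Fee: $69,085.00 + $20,872.50 + $25,437.50 + $24,360.00 + $67,287.50 = $207,042.50

$207,042.50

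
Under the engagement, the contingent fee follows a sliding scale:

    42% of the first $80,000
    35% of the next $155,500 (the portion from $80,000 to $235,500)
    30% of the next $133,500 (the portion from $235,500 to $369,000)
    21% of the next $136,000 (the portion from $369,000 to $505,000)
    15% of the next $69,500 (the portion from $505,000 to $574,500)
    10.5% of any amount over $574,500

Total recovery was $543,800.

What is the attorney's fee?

$162,455.00

First $80,000 at 42% = $33,600.00
Next $155,500 at 35% = $54,425.00
Next $133,500 at 30% = $40,050.00
Next $136,000 at 21% = $28,560.00
Remaining $38,800 at 15% = $5,820.00
Fee: $33,600.00 + $54,425.00 + $40,050.00 + $28,560.00 + $5,820.00 = $162,455.00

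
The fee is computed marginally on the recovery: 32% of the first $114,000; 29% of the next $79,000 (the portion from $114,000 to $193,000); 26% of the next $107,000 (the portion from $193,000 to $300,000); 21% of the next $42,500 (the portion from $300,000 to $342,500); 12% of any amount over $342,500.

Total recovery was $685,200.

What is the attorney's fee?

$137,259.00

First $114,000 at 32% = $36,480.00
Next $79,000 at 29% = $22,910.00
Next $107,000 at 26% = $27,820.00
Next $42,500 at 21% = $8,925.00
Remaining $342,700 at 12% = $41,124.00
Fee: $36,480.00 + $22,910.00 + $27,820.00 + $8,925.00 + $41,124.00 = $137,259.00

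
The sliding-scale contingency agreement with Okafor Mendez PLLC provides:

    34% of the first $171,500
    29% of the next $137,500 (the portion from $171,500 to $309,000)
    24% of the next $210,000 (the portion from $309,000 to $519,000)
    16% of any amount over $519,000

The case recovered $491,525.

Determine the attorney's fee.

$141,991.00

First $171,500 at 34% = $58,310.00
Next $137,500 at 29% = $39,875.00
Remaining $182,525 at 24% = $43,806.00
Fee: $58,310.00 + $39,875.00 + $43,806.00 = $141,991.00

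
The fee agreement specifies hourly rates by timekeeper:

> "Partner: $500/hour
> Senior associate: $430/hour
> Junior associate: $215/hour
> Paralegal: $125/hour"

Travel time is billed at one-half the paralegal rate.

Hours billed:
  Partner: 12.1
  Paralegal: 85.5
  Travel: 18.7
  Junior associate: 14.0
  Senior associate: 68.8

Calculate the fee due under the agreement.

Partner: 12.1 × $500 = $6,050.00
Senior associate: 68.8 × $430 = $29,584.00
Junior associate: 14.0 × $215 = $3,010.00
Paralegal: 85.5 × $125 = $10,687.50
Subtotal: $6,050.00 + $29,584.00 + $3,010.00 + $10,687.50 = $49,331.50
Travel: 18.7 × ($125 ÷ 2) = 18.7 × $62.50 = $1,168.75
Total: $49,331.50 + $1,168.75 = $50,500.25

$50,500.25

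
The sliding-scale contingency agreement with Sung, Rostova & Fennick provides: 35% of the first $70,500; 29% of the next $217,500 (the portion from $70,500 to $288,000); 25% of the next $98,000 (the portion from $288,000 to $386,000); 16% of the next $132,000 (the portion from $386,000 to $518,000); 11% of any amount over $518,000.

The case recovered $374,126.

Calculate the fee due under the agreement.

First $70,500 at 35% = $24,675.00
Next $217,500 at 29% = $63,075.00
Remaining $86,126 at 25% = $21,531.50
Fee: $24,675.00 + $63,075.00 + $21,531.50 = $109,281.50

$109,281.50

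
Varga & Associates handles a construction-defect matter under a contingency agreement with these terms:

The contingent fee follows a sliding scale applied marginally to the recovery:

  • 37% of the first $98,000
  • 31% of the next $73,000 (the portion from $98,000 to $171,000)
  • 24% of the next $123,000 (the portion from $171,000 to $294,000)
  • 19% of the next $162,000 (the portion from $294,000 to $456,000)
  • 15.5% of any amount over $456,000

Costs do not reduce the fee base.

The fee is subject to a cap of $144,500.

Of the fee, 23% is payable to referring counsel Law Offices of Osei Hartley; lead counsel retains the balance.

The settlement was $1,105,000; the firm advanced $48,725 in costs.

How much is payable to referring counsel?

Fee base is the gross recovery, $1,105,000; costs are reimbursed separately.
First $98,000 at 37% = $36,260.00
Next $73,000 at 31% = $22,630.00
Next $123,000 at 24% = $29,520.00
Next $162,000 at 19% = $30,780.00
Remaining $649,000 at 15.5% = $100,595.00
Fee: $36,260.00 + $22,630.00 + $29,520.00 + $30,780.00 + $100,595.00 = $219,785.00
$219,785.00 exceeds the $144,500 cap, so the fee is capped at $144,500.00.
Referral share: 23% of $144,500.00 = $33,235.00; lead counsel retains $144,500.00 − $33,235.00 = $111,265.00.

$33,235.00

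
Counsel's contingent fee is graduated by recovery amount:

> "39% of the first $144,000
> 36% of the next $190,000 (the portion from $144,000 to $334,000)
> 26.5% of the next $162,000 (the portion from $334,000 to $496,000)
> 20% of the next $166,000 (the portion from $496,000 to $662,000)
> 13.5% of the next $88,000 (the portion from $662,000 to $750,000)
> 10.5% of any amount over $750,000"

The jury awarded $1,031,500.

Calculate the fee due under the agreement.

$242,127.50

First $144,000 at 39% = $56,160.00
Next $190,000 at 36% = $68,400.00
Next $162,000 at 26.5% = $42,930.00
Next $166,000 at 20% = $33,200.00
Next $88,000 at 13.5% = $11,880.00
Remaining $281,500 at 10.5% = $29,557.50
Fee: $56,160.00 + $68,400.00 + $42,930.00 + $33,200.00 + $11,880.00 + $29,557.50 = $242,127.50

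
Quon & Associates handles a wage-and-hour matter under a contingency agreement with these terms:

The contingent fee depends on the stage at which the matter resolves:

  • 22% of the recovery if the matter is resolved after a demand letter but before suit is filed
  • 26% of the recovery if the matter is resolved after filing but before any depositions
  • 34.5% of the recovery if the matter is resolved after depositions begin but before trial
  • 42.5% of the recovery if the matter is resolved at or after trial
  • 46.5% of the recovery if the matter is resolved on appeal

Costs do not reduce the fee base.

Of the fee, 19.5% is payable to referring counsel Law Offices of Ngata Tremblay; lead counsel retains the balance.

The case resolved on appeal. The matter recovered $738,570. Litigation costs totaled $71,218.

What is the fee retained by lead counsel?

$276,465.22

Fee base is the gross recovery, $738,570; costs are reimbursed separately.
The matter resolved on appeal, so the 46.5% rate applies.
$738,570 × 46.5% = $343,435.05
Referral share: 19.5% of $343,435.05 = $66,969.83; lead counsel retains $343,435.05 − $66,969.83 = $276,465.22.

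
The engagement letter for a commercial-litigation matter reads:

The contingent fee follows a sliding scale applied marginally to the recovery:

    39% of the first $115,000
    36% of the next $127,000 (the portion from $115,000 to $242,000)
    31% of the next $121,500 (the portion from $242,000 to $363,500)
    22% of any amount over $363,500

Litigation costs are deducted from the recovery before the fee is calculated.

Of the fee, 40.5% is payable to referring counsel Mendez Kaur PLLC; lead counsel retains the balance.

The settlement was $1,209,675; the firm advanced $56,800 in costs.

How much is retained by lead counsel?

$179,629.01

Fee base (net of costs): $1,209,675 − $56,800 = $1,152,875
First $115,000 at 39% = $44,850.00
Next $127,000 at 36% = $45,720.00
Next $121,500 at 31% = $37,665.00
Remaining $789,375 at 22% = $173,662.50
Fee: $44,850.00 + $45,720.00 + $37,665.00 + $173,662.50 = $301,897.50
Referral share: 40.5% of $301,897.50 = $122,268.49; lead counsel retains $301,897.50 − $122,268.49 = $179,629.01.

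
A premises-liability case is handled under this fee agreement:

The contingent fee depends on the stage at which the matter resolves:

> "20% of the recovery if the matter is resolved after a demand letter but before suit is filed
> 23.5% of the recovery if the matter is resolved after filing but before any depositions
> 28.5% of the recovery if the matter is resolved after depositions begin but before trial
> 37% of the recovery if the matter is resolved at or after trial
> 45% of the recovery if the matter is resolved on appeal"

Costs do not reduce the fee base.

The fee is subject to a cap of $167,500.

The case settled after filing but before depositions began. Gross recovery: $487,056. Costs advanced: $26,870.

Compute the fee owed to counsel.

$114,458.16

Fee base is the gross recovery, $487,056; costs are reimbursed separately.
The matter settled after filing but before depositions began, so the 23.5% rate applies.
$487,056 × 23.5% = $114,458.16
$114,458.16 is under the $167,500 cap.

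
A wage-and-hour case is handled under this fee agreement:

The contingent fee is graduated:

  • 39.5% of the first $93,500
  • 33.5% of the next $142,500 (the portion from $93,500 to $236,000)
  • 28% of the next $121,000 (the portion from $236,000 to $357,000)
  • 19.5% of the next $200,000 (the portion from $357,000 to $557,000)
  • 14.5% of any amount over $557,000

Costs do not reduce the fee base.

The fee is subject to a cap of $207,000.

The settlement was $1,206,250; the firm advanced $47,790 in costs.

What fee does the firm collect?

Fee base is the gross recovery, $1,206,250; costs are reimbursed separately.
First $93,500 at 39.5% = $36,932.50
Next $142,500 at 33.5% = $47,737.50
Next $121,000 at 28% = $33,880.00
Next $200,000 at 19.5% = $39,000.00
Remaining $649,250 at 14.5% = $94,141.25
Fee: $36,932.50 + $47,737.50 + $33,880.00 + $39,000.00 + $94,141.25 = $251,691.25
$251,691.25 exceeds the $207,000 cap, so the fee is capped at $207,000.00.

$207,000.00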